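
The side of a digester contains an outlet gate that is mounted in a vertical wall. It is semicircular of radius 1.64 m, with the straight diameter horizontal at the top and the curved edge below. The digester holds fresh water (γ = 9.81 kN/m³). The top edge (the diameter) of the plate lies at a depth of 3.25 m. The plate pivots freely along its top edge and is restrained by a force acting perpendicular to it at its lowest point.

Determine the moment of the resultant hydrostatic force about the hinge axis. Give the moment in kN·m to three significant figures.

γ = 9.81 kN/m³.
The centroid of a semicircle lies 4r/(3π) = 0.696038 m from the diameter, here below the top edge, so the centroid depth is h_c = 3.25 + 0.696038 = 3.94604 m.
A = πr²/2 = π × 1.64²/2 = 4.22481 m².
Resultant F = γ·h_c·A = 9.81 × 3.94604 × 4.22481 = 163.545 kN.
I_c = (π/8 − 8/(9π))·r⁴ = 0.109757 × 1.64⁴ = 0.793976 m⁴.
Centre of pressure: y_p = y_c + I_c/(y_c·A) = 3.94604 + 0.793976/(3.94604 × 4.22481) = 3.94604 + 0.0476254 = 3.99367 m along the plane.
The resultant acts 0.696038 + 0.0476254 = 0.743663 m (along the plate) below the hinge at the top edge, so the moment about the hinge is M = F × 0.743663 = 163.545 × 0.743663 = 121.622 kN·m.

M ≈ 122 kN·m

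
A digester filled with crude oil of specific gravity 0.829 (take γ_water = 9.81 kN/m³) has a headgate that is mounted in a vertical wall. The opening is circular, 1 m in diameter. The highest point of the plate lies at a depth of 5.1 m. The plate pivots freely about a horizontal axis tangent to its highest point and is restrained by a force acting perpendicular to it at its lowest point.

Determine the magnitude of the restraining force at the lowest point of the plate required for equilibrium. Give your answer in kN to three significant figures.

γ = 0.829 × 9.81 = 8.13249 kN/m³.
The centroid is at the centre, 0.5 m below the top of the plate, so the centroid depth is h_c = 5.1 + 0.5 = 5.6 m.
A = π(0.5)² = 0.785398 m².
Resultant F = γ·h_c·A = 8.13249 × 5.6 × 0.785398 = 35.7686 kN.
I_c = πr⁴/4 = π × 0.5⁴/4 = 0.0490874 m⁴.
Centre of pressure: y_p = y_c + I_c/(y_c·A) = 5.6 + 0.0490874/(5.6 × 0.785398) = 5.6 + 0.0111607 = 5.61116 m along the plane.
The resultant acts 0.5 + 0.0111607 = 0.511161 m (along the plate) below the hinge at the top edge, so the moment about the hinge is M = F × 0.511161 = 35.7686 × 0.511161 = 18.2835 kN·m.
A normal force at the bottom, 1 m from the hinge, must supply this moment: P = 18.2835/1 = 18.2835 kN.

P ≈ 18.3 kN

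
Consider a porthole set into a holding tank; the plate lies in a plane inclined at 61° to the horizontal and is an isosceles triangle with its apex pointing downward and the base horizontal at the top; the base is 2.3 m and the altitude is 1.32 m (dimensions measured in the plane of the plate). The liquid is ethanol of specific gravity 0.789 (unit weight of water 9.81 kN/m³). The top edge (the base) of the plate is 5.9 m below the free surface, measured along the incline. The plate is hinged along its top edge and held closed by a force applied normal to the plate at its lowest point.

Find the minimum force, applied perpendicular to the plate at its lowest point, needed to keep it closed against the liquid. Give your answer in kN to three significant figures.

P ≈ 22.5 kN

γ = 0.789 × 9.81 = 7.74009 kN/m³.
Let θ = 61° be the plate's angle to the horizontal; measure y along the incline from where the plane meets the free surface. Vertical depth h = y·sinθ with sinθ = 0.874620.
With the apex down, the centroid sits h/3 = 1.32/3 = 0.44 m below the base (the top edge), so y_c = 5.9 + 0.44 = 6.34 m and h_c = 6.34 × 0.874620 = 5.54509 m.
A = ½ × 2.3 × 1.32 = 1.518 m².
Resultant F = γ·h_c·A = 7.74009 × 5.54509 × 1.518 = 65.1518 kN.
I_c = b·h³/36 = 2.3 × 1.32³/36 = 0.146942 m⁴.
Centre of pressure: y_p = y_c + I_c/(y_c·A) = 6.34 + 0.146942/(6.34 × 1.518) = 6.34 + 0.0152681 = 6.35527 m along the plane.
The resultant acts 0.44 + 0.0152681 = 0.455268 m (along the plate) below the hinge at the top edge, so the moment about the hinge is M = F × 0.455268 = 65.1518 × 0.455268 = 29.6615 kN·m.
A normal force at the bottom, 1.32 m from the hinge, must supply this moment: P = 29.6615/1.32 = 22.4708 kN.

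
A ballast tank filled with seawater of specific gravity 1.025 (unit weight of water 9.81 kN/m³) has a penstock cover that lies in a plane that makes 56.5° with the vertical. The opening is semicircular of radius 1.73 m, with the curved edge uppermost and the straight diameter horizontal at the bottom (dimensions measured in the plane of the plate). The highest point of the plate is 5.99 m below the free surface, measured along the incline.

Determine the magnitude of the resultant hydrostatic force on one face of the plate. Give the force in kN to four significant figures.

F ≈ 182.3 kN

γ = 1.025 × 9.81 = 10.05525 kN/m³.
The plate makes 56.5° with the vertical, i.e. θ = 90° − 56.5° = 33.5° to the horizontal. Measuring y along the incline from the free-surface line, vertical depth h = y·sinθ with sinθ = 0.551937.
The centroid lies 4r/(3π) = 0.734235 m above the diameter, so r − 4r/(3π) = 1.73 − 0.734235 = 0.995765 m below the topmost point, so y_c = 5.99 + 0.995765 = 6.98577 m and h_c = 6.98577 × 0.551937 = 3.8557 m.
A = πr²/2 = π × 1.73²/2 = 4.70124 m².
Resultant F = γ·h_c·A = 10.05525 × 3.8557 × 4.70124 = 182.267 kN.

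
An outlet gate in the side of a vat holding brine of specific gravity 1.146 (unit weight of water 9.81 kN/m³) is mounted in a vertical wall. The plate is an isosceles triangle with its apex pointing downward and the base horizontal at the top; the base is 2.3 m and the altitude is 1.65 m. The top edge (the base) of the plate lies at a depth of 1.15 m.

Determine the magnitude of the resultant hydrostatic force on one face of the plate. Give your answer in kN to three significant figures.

F ≈ 36.3 kN

γ = 1.146 × 9.81 = 11.24226 kN/m³.
With the apex down, the centroid sits h/3 = 1.65/3 = 0.55 m below the base (the top edge), so the centroid depth is h_c = 1.15 + 0.55 = 1.7 m.
A = ½ × 2.3 × 1.65 = 1.8975 m².
Resultant F = γ·h_c·A = 11.24226 × 1.7 × 1.8975 = 36.2647 kN.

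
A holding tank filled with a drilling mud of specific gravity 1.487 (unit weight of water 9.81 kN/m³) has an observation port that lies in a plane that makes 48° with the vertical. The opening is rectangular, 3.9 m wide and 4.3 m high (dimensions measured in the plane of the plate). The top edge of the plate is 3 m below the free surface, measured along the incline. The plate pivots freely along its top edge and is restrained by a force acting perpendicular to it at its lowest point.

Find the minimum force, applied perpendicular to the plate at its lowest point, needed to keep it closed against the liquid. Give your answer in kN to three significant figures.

γ = 1.487 × 9.81 = 14.58747 kN/m³.
The plate makes 48° with the vertical, i.e. θ = 90° − 48° = 42° to the horizontal. Measuring y along the incline from the free-surface line, vertical depth h = y·sinθ with sinθ = 0.669131.
The centroid lies 4.3/2 = 2.15 m below the top edge, so y_c = 3 + 2.15 = 5.15 m and h_c = 5.15 × 0.669131 = 3.44602 m.
A = 3.9 × 4.3 = 16.77 m².
Resultant F = γ·h_c·A = 14.58747 × 3.44602 × 16.77 = 843.006 kN.
I_c = b·h³/12 = 3.9 × 4.3³/12 = 25.8398 m⁴.
Centre of pressure: y_p = y_c + I_c/(y_c·A) = 5.15 + 25.8398/(5.15 × 16.77) = 5.15 + 0.299191 = 5.44919 m along the plane.
The resultant acts 2.15 + 0.299191 = 2.44919 m (along the plate) below the hinge at the top edge, so the moment about the hinge is M = F × 2.44919 = 843.006 × 2.44919 = 2064.68 kN·m.
A normal force at the bottom, 4.3 m from the hinge, must supply this moment: P = 2064.68/4.3 = 480.158 kN.

P ≈ 480 kN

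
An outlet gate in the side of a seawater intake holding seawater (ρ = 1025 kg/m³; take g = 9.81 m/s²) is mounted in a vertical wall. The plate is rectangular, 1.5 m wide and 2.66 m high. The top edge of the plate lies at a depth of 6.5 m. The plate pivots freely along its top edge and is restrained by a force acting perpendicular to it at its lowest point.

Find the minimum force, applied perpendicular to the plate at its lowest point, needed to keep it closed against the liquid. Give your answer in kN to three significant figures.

P ≈ 166 kN

γ = ρg = 1025 × 9.81 / 1000 = 10.05525 kN/m³.
The centroid lies 2.66/2 = 1.33 m below the top edge, so the centroid depth is h_c = 6.5 + 1.33 = 7.83 m.
A = 1.5 × 2.66 = 3.99 m².
Resultant F = γ·h_c·A = 10.05525 × 7.83 × 3.99 = 314.143 kN.
I_c = b·h³/12 = 1.5 × 2.66³/12 = 2.35264 m⁴.
Centre of pressure: y_p = y_c + I_c/(y_c·A) = 7.83 + 2.35264/(7.83 × 3.99) = 7.83 + 0.0753045 = 7.9053 m along the plane.
The resultant acts 1.33 + 0.0753045 = 1.4053 m (along the plate) below the hinge at the top edge, so the moment about the hinge is M = F × 1.4053 = 314.143 × 1.4053 = 441.465 kN·m.
A normal force at the bottom, 2.66 m from the hinge, must supply this moment: P = 441.465/2.66 = 165.964 kN.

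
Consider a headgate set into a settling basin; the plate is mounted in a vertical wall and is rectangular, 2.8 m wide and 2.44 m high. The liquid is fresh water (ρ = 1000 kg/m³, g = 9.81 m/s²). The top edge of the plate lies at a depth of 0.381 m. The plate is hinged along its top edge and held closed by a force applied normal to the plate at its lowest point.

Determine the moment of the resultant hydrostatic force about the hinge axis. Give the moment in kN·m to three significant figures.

M ≈ 164 kN·m

γ = ρg = 1000 × 9.81 = 9810 N/m³ = 9.81 kN/m³.
The centroid lies 2.44/2 = 1.22 m below the top edge, so the centroid depth is h_c = 0.381 + 1.22 = 1.601 m.
A = 2.8 × 2.44 = 6.832 m².
Resultant F = γ·h_c·A = 9.81 × 1.601 × 6.832 = 107.302 kN.
I_c = b·h³/12 = 2.8 × 2.44³/12 = 3.38958 m⁴.
Centre of pressure: y_p = y_c + I_c/(y_c·A) = 1.601 + 3.38958/(1.601 × 6.832) = 1.601 + 0.309889 = 1.91089 m along the plane.
The resultant acts 1.22 + 0.309889 = 1.52989 m (along the plate) below the hinge at the top edge, so the moment about the hinge is M = F × 1.52989 = 107.302 × 1.52989 = 164.16 kN·m.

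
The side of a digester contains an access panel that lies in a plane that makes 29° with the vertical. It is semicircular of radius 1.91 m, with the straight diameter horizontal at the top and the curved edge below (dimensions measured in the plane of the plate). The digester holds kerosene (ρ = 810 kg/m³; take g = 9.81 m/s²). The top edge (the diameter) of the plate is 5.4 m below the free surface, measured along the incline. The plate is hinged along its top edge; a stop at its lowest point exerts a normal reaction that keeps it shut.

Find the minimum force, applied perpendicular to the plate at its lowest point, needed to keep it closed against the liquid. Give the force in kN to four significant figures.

γ = ρg = 810 × 9.81 / 1000 = 7.9461 kN/m³.
The plate makes 29° with the vertical, i.e. θ = 90° − 29° = 61° to the horizontal. Measuring y along the incline from the free-surface line, vertical depth h = y·sinθ with sinθ = 0.874620.
The centroid of a semicircle lies 4r/(3π) = 0.810629 m from the diameter, here below the top edge, so y_c = 5.4 + 0.810629 = 6.21063 m and h_c = 6.21063 × 0.874620 = 5.43194 m.
A = πr²/2 = π × 1.91²/2 = 5.73042 m².
Resultant F = γ·h_c·A = 7.9461 × 5.43194 × 5.73042 = 247.341 kN.
I_c = (π/8 − 8/(9π))·r⁴ = 0.109757 × 1.91⁴ = 1.46072 m⁴.
Centre of pressure: y_p = y_c + I_c/(y_c·A) = 6.21063 + 1.46072/(6.21063 × 5.73042) = 6.21063 + 0.0410435 = 6.25167 m along the plane.
The resultant acts 0.810629 + 0.0410435 = 0.851673 m (along the plate) below the hinge at the top edge, so the moment about the hinge is M = F × 0.851673 = 247.341 × 0.851673 = 210.654 kN·m.
A normal force at the bottom, 1.91 m from the hinge, must supply this moment: P = 210.654/1.91 = 110.29 kN.

P ≈ 110.3 kN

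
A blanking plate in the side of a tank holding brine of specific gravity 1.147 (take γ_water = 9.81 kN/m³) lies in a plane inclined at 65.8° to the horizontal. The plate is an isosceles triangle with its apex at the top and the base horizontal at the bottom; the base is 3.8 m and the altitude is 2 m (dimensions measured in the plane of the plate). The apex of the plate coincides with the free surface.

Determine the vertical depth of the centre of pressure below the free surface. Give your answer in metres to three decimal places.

γ = 1.147 × 9.81 = 11.25207 kN/m³.
Let θ = 65.8° be the plate's angle to the horizontal; measure y along the incline from where the plane meets the free surface. Vertical depth h = y·sinθ with sinθ = 0.912120.
With the apex up, the centroid sits 2h/3 = 2 × 2/3 = 1.33333 m below the apex, so y_c = 1.33333 m and h_c = 1.33333 × 0.912120 = 1.21616 m.
A = ½ × 3.8 × 2 = 3.8 m².
Resultant F = γ·h_c·A = 11.25207 × 1.21616 × 3.8 = 52.0004 kN.
I_c = b·h³/36 = 3.8 × 2³/36 = 0.844444 m⁴.
Centre of pressure: y_p = y_c + I_c/(y_c·A) = 1.33333 + 0.844444/(1.33333 × 3.8) = 1.33333 + 0.166667 = 1.5 m along the plane.
Vertically, h_p = y_p·sinθ = 1.5 × 0.912120 = 1.36818 m.

h_p = 1.368 m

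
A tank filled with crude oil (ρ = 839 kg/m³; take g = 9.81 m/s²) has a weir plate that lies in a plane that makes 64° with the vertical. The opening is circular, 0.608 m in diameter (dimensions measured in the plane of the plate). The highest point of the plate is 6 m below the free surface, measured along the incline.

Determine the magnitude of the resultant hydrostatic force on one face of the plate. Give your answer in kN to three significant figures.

γ = ρg = 839 × 9.81 / 1000 = 8.23059 kN/m³.
The plate makes 64° with the vertical, i.e. θ = 90° − 64° = 26° to the horizontal. Measuring y along the incline from the free-surface line, vertical depth h = y·sinθ with sinθ = 0.438371.
The centroid is at the centre, 0.304 m below the top of the plate, so y_c = 6 + 0.304 = 6.304 m and h_c = 6.304 × 0.438371 = 2.76349 m.
A = π(0.304)² = 0.290333 m².
Resultant F = γ·h_c·A = 8.23059 × 2.76349 × 0.290333 = 6.60367 kN.

F ≈ 6.60 kN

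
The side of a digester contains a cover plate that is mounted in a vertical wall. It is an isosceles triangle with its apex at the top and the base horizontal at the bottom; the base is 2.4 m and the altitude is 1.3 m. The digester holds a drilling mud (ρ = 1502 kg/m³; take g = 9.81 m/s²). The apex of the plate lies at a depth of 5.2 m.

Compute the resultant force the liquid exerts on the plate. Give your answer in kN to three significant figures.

F ≈ 139 kN

γ = ρg = 1502 × 9.81 / 1000 = 14.73462 kN/m³.
With the apex up, the centroid sits 2h/3 = 2 × 1.3/3 = 0.866667 m below the apex, so the centroid depth is h_c = 5.2 + 0.866667 = 6.06667 m.
A = ½ × 2.4 × 1.3 = 1.56 m².
Resultant F = γ·h_c·A = 14.73462 × 6.06667 × 1.56 = 139.449 kN.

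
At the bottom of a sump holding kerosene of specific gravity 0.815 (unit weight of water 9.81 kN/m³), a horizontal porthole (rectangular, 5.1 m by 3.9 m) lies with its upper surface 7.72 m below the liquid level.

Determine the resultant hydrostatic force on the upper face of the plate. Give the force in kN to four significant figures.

γ = 0.815 × 9.81 = 7.99515 kN/m³.
The plate is horizontal, so pressure is uniform at p = γ·h = 7.99515 × 7.72 = 61.7226 kN/m².
A = 5.1 × 3.9 = 19.89 m².
F = p·A = 61.7226 × 19.89 = 1227.66 kN.

F ≈ 1228 kN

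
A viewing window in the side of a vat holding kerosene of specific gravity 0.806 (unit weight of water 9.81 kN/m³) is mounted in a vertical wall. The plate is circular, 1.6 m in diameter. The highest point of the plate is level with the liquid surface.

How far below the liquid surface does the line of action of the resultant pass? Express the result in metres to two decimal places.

γ = 0.806 × 9.81 = 7.90686 kN/m³.
The centroid is at the centre, 0.8 m below the top of the plate, so the centroid depth is h_c = 0.8 m.
A = π(0.8)² = 2.01062 m².
Resultant F = γ·h_c·A = 7.90686 × 0.8 × 2.01062 = 12.7182 kN.
I_c = πr⁴/4 = π × 0.8⁴/4 = 0.321699 m⁴.
Centre of pressure: y_p = y_c + I_c/(y_c·A) = 0.8 + 0.321699/(0.8 × 2.01062) = 0.8 + 0.2 = 1 m along the plane.

h_p = 1.00 m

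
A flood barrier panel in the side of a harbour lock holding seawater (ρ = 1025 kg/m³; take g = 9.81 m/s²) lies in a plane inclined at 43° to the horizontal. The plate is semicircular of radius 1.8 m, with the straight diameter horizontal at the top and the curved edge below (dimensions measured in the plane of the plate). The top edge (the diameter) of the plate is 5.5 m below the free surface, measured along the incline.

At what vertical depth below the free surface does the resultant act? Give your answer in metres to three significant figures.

h_p = 4.30 m

γ = ρg = 1025 × 9.81 / 1000 = 10.05525 kN/m³.
Let θ = 43° be the plate's angle to the horizontal; measure y along the incline from where the plane meets the free surface. Vertical depth h = y·sinθ with sinθ = 0.681998.
The centroid of a semicircle lies 4r/(3π) = 0.763944 m from the diameter, here below the top edge, so y_c = 5.5 + 0.763944 = 6.26394 m and h_c = 6.26394 × 0.681998 = 4.27199 m.
A = πr²/2 = π × 1.8²/2 = 5.08938 m².
Resultant F = γ·h_c·A = 10.05525 × 4.27199 × 5.08938 = 218.619 kN.
I_c = (π/8 − 8/(9π))·r⁴ = 0.109757 × 1.8⁴ = 1.15219 m⁴.
Centre of pressure: y_p = y_c + I_c/(y_c·A) = 6.26394 + 1.15219/(6.26394 × 5.08938) = 6.26394 + 0.036142 = 6.30008 m along the plane.
Vertically, h_p = y_p·sinθ = 6.30008 × 0.681998 = 4.29664 m.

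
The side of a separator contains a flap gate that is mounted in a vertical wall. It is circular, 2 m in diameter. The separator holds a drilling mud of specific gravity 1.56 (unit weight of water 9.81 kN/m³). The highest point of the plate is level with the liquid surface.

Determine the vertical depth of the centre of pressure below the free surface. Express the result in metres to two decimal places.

γ = 1.56 × 9.81 = 15.3036 kN/m³.
The centroid is at the centre, 1 m below the top of the plate, so the centroid depth is h_c = 1 m.
A = π(1)² = 3.14159 m².
Resultant F = γ·h_c·A = 15.3036 × 1 × 3.14159 = 48.0776 kN.
I_c = πr⁴/4 = π × 1⁴/4 = 0.785398 m⁴.
Centre of pressure: y_p = y_c + I_c/(y_c·A) = 1 + 0.785398/(1 × 3.14159) = 1 + 0.25 = 1.25 m along the plane.

h_p = 1.25 m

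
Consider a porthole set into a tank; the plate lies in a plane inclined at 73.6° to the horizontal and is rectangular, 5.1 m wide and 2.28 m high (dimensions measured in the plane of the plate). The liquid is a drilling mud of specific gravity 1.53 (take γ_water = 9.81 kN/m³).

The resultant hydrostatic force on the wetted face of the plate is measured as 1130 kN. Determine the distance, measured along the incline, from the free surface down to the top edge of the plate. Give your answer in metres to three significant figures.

γ = 1.53 × 9.81 = 15.0093 kN/m³.
A = 5.1 × 2.28 = 11.628 m².
From F = γ·h_c·A, the centroid depth is h_c = 1130/(15.0093 × 11.628) = 6.4746 m.
Let θ = 73.6° be the plate's angle to the horizontal; measure y along the incline from where the plane meets the free surface. Vertical depth h = y·sinθ with sinθ = 0.959314.
Along the incline, y_c = h_c/sinθ = 6.4746/0.959314 = 6.7492 m.
The centroid lies 2.28/2 = 1.14 m below the top edge, so the top edge sits at y_top = 6.7492 − 1.14 = 5.6092 m along the incline.

y_top ≈ 5.61 m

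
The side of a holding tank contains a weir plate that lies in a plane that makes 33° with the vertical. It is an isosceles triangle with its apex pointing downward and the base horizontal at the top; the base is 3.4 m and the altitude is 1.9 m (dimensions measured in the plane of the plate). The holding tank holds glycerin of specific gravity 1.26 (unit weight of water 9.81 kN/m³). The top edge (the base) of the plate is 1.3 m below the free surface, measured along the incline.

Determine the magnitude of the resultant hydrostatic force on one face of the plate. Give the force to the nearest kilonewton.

F ≈ 65 kN

γ = 1.26 × 9.81 = 12.3606 kN/m³.
The plate makes 33° with the vertical, i.e. θ = 90° − 33° = 57° to the horizontal. Measuring y along the incline from the free-surface line, vertical depth h = y·sinθ with sinθ = 0.838671.
With the apex down, the centroid sits h/3 = 1.9/3 = 0.633333 m below the base (the top edge), so y_c = 1.3 + 0.633333 = 1.93333 m and h_c = 1.93333 × 0.838671 = 1.62143 m.
A = ½ × 3.4 × 1.9 = 3.23 m².
Resultant F = γ·h_c·A = 12.3606 × 1.62143 × 3.23 = 64.7352 kN.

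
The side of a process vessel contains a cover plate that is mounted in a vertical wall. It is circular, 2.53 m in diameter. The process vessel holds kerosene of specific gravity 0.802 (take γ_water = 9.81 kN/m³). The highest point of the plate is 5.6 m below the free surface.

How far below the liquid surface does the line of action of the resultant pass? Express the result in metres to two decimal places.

γ = 0.802 × 9.81 = 7.86762 kN/m³.
The centroid is at the centre, 1.265 m below the top of the plate, so the centroid depth is h_c = 5.6 + 1.265 = 6.865 m.
A = π(1.265)² = 5.02726 m².
Resultant F = γ·h_c·A = 7.86762 × 6.865 × 5.02726 = 271.528 kN.
I_c = πr⁴/4 = π × 1.265⁴/4 = 2.01118 m⁴.
Centre of pressure: y_p = y_c + I_c/(y_c·A) = 6.865 + 2.01118/(6.865 × 5.02726) = 6.865 + 0.0582746 = 6.92327 m along the plane.

h_p = 6.92 m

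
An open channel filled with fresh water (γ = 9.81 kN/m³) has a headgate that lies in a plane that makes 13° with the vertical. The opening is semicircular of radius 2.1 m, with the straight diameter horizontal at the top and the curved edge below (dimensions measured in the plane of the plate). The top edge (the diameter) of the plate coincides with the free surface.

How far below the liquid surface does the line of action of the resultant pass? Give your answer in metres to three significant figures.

γ = 9.81 kN/m³.
The plate makes 13° with the vertical, i.e. θ = 90° − 13° = 77° to the horizontal. Measuring y along the incline from the free-surface line, vertical depth h = y·sinθ with sinθ = 0.974370.
The centroid of a semicircle lies 4r/(3π) = 0.891268 m from the diameter, here below the top edge, so y_c = 0.891268 m and h_c = 0.891268 × 0.974370 = 0.868425 m.
A = πr²/2 = π × 2.1²/2 = 6.92721 m².
Resultant F = γ·h_c·A = 9.81 × 0.868425 × 6.92721 = 59.0146 kN.
I_c = (π/8 − 8/(9π))·r⁴ = 0.109757 × 2.1⁴ = 2.13457 m⁴.
Centre of pressure: y_p = y_c + I_c/(y_c·A) = 0.891268 + 2.13457/(0.891268 × 6.92721) = 0.891268 + 0.345735 = 1.237 m along the plane.
Vertically, h_p = y_p·sinθ = 1.237 × 0.974370 = 1.2053 m.

h_p = 1.21 m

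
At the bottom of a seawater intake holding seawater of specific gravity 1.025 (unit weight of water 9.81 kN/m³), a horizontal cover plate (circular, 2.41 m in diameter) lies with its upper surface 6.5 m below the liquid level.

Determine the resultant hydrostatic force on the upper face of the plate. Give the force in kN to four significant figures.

F ≈ 298.1 kN

γ = 1.025 × 9.81 = 10.05525 kN/m³.
The plate is horizontal, so pressure is uniform at p = γ·h = 10.05525 × 6.5 = 65.3591 kN/m².
A = π(1.205)² = 4.56167 m².
F = p·A = 65.3591 × 4.56167 = 298.147 kN.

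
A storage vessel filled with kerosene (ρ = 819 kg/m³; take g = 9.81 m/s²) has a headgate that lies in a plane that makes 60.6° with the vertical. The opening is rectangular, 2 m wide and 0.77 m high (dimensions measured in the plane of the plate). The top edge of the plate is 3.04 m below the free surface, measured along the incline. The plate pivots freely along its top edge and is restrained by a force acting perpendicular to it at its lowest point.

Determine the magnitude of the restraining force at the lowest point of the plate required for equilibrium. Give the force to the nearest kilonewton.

P ≈ 11 kN

γ = ρg = 819 × 9.81 / 1000 = 8.03439 kN/m³.
The plate makes 60.6° with the vertical, i.e. θ = 90° − 60.6° = 29.4° to the horizontal. Measuring y along the incline from the free-surface line, vertical depth h = y·sinθ with sinθ = 0.490904.
The centroid lies 0.77/2 = 0.385 m below the top edge, so y_c = 3.04 + 0.385 = 3.425 m and h_c = 3.425 × 0.490904 = 1.68135 m.
A = 2 × 0.77 = 1.54 m².
Resultant F = γ·h_c·A = 8.03439 × 1.68135 × 1.54 = 20.8033 kN.
I_c = b·h³/12 = 2 × 0.77³/12 = 0.0760888 m⁴.
Centre of pressure: y_p = y_c + I_c/(y_c·A) = 3.425 + 0.0760888/(3.425 × 1.54) = 3.425 + 0.0144258 = 3.43943 m along the plane.
The resultant acts 0.385 + 0.0144258 = 0.399426 m (along the plate) below the hinge at the top edge, so the moment about the hinge is M = F × 0.399426 = 20.8033 × 0.399426 = 8.30938 kN·m.
A normal force at the bottom, 0.77 m from the hinge, must supply this moment: P = 8.30938/0.77 = 10.7914 kN.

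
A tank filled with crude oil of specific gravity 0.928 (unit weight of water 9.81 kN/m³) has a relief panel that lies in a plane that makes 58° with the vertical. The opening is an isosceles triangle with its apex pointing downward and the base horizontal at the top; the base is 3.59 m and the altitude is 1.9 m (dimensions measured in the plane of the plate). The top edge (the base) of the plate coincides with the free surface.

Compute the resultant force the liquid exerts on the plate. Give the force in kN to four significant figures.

γ = 0.928 × 9.81 = 9.10368 kN/m³.
The plate makes 58° with the vertical, i.e. θ = 90° − 58° = 32° to the horizontal. Measuring y along the incline from the free-surface line, vertical depth h = y·sinθ with sinθ = 0.529919.
With the apex down, the centroid sits h/3 = 1.9/3 = 0.633333 m below the base (the top edge), so y_c = 0.633333 m and h_c = 0.633333 × 0.529919 = 0.335615 m.
A = ½ × 3.59 × 1.9 = 3.4105 m².
Resultant F = γ·h_c·A = 9.10368 × 0.335615 × 3.4105 = 10.4202 kN.

F ≈ 10.42 kN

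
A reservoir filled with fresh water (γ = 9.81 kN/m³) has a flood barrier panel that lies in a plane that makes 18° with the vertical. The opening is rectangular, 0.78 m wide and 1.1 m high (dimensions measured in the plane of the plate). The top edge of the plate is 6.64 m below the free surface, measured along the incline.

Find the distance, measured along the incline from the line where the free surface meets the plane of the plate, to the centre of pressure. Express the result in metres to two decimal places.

y_p = 7.20 m

γ = 9.81 kN/m³.
The plate makes 18° with the vertical, i.e. θ = 90° − 18° = 72° to the horizontal. Measuring y along the incline from the free-surface line, vertical depth h = y·sinθ with sinθ = 0.951057.
The centroid lies 1.1/2 = 0.55 m below the top edge, so y_c = 6.64 + 0.55 = 7.19 m and h_c = 7.19 × 0.951057 = 6.8381 m.
A = 0.78 × 1.1 = 0.858 m².
Resultant F = γ·h_c·A = 9.81 × 6.8381 × 0.858 = 57.5562 kN.
I_c = b·h³/12 = 0.78 × 1.1³/12 = 0.086515 m⁴.
Centre of pressure: y_p = y_c + I_c/(y_c·A) = 7.19 + 0.086515/(7.19 × 0.858) = 7.19 + 0.0140241 = 7.20402 m along the plane.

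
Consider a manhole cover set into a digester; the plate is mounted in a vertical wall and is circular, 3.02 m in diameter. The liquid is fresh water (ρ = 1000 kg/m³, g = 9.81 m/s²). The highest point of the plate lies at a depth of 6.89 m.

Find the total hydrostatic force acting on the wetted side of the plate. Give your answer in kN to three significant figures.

F ≈ 590 kN

γ = ρg = 1000 × 9.81 = 9810 N/m³ = 9.81 kN/m³.
The centroid is at the centre, 1.51 m below the top of the plate, so the centroid depth is h_c = 6.89 + 1.51 = 8.4 m.
A = π(1.51)² = 7.16315 m².
Resultant F = γ·h_c·A = 9.81 × 8.4 × 7.16315 = 590.272 kN.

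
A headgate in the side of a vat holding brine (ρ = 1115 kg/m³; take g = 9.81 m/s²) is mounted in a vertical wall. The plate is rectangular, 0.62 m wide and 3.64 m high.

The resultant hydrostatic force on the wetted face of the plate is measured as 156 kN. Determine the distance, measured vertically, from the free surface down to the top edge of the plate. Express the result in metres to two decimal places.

d_top ≈ 4.50 m

γ = ρg = 1115 × 9.81 / 1000 = 10.93815 kN/m³.
A = 0.62 × 3.64 = 2.2568 m².
From F = γ·h_c·A, the centroid depth is h_c = 156/(10.93815 × 2.2568) = 6.31957 m.
The centroid lies 3.64/2 = 1.82 m below the top edge, so the top edge sits at h_top = 6.31957 − 1.82 = 4.49957 m below the surface.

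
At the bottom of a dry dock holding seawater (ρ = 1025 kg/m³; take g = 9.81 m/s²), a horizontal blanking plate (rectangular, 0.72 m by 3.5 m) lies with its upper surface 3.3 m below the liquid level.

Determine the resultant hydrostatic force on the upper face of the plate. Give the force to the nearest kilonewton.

γ = ρg = 1025 × 9.81 / 1000 = 10.05525 kN/m³.
The plate is horizontal, so pressure is uniform at p = γ·h = 10.05525 × 3.3 = 33.1823 kN/m².
A = 0.72 × 3.5 = 2.52 m².
F = p·A = 33.1823 × 2.52 = 83.6194 kN.

F ≈ 84 kN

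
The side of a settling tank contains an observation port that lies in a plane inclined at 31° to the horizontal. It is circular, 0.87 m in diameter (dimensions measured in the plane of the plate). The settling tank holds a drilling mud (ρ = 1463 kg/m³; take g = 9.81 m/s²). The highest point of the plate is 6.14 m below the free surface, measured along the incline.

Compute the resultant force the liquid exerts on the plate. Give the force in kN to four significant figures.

F ≈ 28.89 kN

γ = ρg = 1463 × 9.81 / 1000 = 14.35203 kN/m³.
Let θ = 31° be the plate's angle to the horizontal; measure y along the incline from where the plane meets the free surface. Vertical depth h = y·sinθ with sinθ = 0.515038.
The centroid is at the centre, 0.435 m below the top of the plate, so y_c = 6.14 + 0.435 = 6.575 m and h_c = 6.575 × 0.515038 = 3.38637 m.
A = π(0.435)² = 0.594468 m².
Resultant F = γ·h_c·A = 14.35203 × 3.38637 × 0.594468 = 28.8919 kN.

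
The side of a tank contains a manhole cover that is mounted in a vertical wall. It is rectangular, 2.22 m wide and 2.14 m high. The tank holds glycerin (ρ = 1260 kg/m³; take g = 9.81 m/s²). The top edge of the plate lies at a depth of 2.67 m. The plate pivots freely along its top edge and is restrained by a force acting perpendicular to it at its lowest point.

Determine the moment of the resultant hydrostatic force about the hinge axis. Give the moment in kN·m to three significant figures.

γ = ρg = 1260 × 9.81 / 1000 = 12.3606 kN/m³.
The centroid lies 2.14/2 = 1.07 m below the top edge, so the centroid depth is h_c = 2.67 + 1.07 = 3.74 m.
A = 2.22 × 2.14 = 4.7508 m².
Resultant F = γ·h_c·A = 12.3606 × 3.74 × 4.7508 = 219.623 kN.
I_c = b·h³/12 = 2.22 × 2.14³/12 = 1.81306 m⁴.
Centre of pressure: y_p = y_c + I_c/(y_c·A) = 3.74 + 1.81306/(3.74 × 4.7508) = 3.74 + 0.102041 = 3.84204 m along the plane.
The resultant acts 1.07 + 0.102041 = 1.17204 m (along the plate) below the hinge at the top edge, so the moment about the hinge is M = F × 1.17204 = 219.623 × 1.17204 = 257.407 kN·m.

M ≈ 257 kN·m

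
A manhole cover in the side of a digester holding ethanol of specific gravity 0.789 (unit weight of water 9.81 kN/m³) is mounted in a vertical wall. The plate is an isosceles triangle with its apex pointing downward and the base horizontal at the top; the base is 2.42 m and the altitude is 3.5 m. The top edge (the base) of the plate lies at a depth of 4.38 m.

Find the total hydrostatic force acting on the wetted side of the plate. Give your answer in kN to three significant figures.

γ = 0.789 × 9.81 = 7.74009 kN/m³.
With the apex down, the centroid sits h/3 = 3.5/3 = 1.16667 m below the base (the top edge), so the centroid depth is h_c = 4.38 + 1.16667 = 5.54667 m.
A = ½ × 2.42 × 3.5 = 4.235 m².
Resultant F = γ·h_c·A = 7.74009 × 5.54667 × 4.235 = 181.816 kN.

F ≈ 182 kN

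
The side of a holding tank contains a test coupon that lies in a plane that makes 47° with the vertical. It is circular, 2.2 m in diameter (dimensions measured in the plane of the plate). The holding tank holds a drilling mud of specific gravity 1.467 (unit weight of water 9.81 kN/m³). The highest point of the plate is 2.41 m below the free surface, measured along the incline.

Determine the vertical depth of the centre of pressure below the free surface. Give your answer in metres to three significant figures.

h_p = 2.45 m

γ = 1.467 × 9.81 = 14.39127 kN/m³.
The plate makes 47° with the vertical, i.e. θ = 90° − 47° = 43° to the horizontal. Measuring y along the incline from the free-surface line, vertical depth h = y·sinθ with sinθ = 0.681998.
The centroid is at the centre, 1.1 m below the top of the plate, so y_c = 2.41 + 1.1 = 3.51 m and h_c = 3.51 × 0.681998 = 2.39381 m.
A = π(1.1)² = 3.80133 m².
Resultant F = γ·h_c·A = 14.39127 × 2.39381 × 3.80133 = 130.956 kN.
I_c = πr⁴/4 = π × 1.1⁴/4 = 1.1499 m⁴.
Centre of pressure: y_p = y_c + I_c/(y_c·A) = 3.51 + 1.1499/(3.51 × 3.80133) = 3.51 + 0.0861822 = 3.59618 m along the plane.
Vertically, h_p = y_p·sinθ = 3.59618 × 0.681998 = 2.45259 m.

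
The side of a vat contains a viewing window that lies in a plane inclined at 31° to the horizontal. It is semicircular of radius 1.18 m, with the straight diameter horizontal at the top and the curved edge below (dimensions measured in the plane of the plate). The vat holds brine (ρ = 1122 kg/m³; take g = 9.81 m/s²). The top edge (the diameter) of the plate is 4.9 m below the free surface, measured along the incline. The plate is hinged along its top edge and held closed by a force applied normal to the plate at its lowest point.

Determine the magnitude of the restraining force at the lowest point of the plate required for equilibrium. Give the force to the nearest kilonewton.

γ = ρg = 1122 × 9.81 / 1000 = 11.00682 kN/m³.
Let θ = 31° be the plate's angle to the horizontal; measure y along the incline from where the plane meets the free surface. Vertical depth h = y·sinθ with sinθ = 0.515038.
The centroid of a semicircle lies 4r/(3π) = 0.500808 m from the diameter, here below the top edge, so y_c = 4.9 + 0.500808 = 5.40081 m and h_c = 5.40081 × 0.515038 = 2.78162 m.
A = πr²/2 = π × 1.18²/2 = 2.18718 m².
Resultant F = γ·h_c·A = 11.00682 × 2.78162 × 2.18718 = 66.9644 kN.
I_c = (π/8 − 8/(9π))·r⁴ = 0.109757 × 1.18⁴ = 0.212794 m⁴.
Centre of pressure: y_p = y_c + I_c/(y_c·A) = 5.40081 + 0.212794/(5.40081 × 2.18718) = 5.40081 + 0.0180142 = 5.41882 m along the plane.
The resultant acts 0.500808 + 0.0180142 = 0.518822 m (along the plate) below the hinge at the top edge, so the moment about the hinge is M = F × 0.518822 = 66.9644 × 0.518822 = 34.7426 kN·m.
A normal force at the bottom, 1.18 m from the hinge, must supply this moment: P = 34.7426/1.18 = 29.4429 kN.

P ≈ 29 kN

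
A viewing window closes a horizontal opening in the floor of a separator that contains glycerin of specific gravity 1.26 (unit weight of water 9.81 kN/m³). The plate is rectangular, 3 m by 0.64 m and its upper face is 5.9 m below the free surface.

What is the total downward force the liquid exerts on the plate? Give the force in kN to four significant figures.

γ = 1.26 × 9.81 = 12.3606 kN/m³.
The plate is horizontal, so pressure is uniform at p = γ·h = 12.3606 × 5.9 = 72.9275 kN/m².
A = 3 × 0.64 = 1.92 m².
F = p·A = 72.9275 × 1.92 = 140.021 kN.

F ≈ 140.0 kN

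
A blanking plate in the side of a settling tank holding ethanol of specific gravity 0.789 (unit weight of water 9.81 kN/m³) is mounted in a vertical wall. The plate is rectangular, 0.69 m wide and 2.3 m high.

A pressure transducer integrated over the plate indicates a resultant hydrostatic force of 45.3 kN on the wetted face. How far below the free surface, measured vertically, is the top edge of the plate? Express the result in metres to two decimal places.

γ = 0.789 × 9.81 = 7.74009 kN/m³.
A = 0.69 × 2.3 = 1.587 m².
From F = γ·h_c·A, the centroid depth is h_c = 45.3/(7.74009 × 1.587) = 3.68787 m.
The centroid lies 2.3/2 = 1.15 m below the top edge, so the top edge sits at h_top = 3.68787 − 1.15 = 2.53787 m below the surface.

d_top ≈ 2.54 m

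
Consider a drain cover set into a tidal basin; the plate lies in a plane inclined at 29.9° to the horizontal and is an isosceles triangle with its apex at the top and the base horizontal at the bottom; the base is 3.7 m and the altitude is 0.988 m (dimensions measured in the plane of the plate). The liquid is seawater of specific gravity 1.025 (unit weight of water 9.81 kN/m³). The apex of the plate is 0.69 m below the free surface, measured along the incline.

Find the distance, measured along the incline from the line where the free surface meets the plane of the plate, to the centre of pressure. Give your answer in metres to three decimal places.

γ = 1.025 × 9.81 = 10.05525 kN/m³.
Let θ = 29.9° be the plate's angle to the horizontal; measure y along the incline from where the plane meets the free surface. Vertical depth h = y·sinθ with sinθ = 0.498488.
With the apex up, the centroid sits 2h/3 = 2 × 0.988/3 = 0.658667 m below the apex, so y_c = 0.69 + 0.658667 = 1.34867 m and h_c = 1.34867 × 0.498488 = 0.672296 m.
A = ½ × 3.7 × 0.988 = 1.8278 m².
Resultant F = γ·h_c·A = 10.05525 × 0.672296 × 1.8278 = 12.3561 kN.
I_c = b·h³/36 = 3.7 × 0.988³/36 = 0.099122 m⁴.
Centre of pressure: y_p = y_c + I_c/(y_c·A) = 1.34867 + 0.099122/(1.34867 × 1.8278) = 1.34867 + 0.0402101 = 1.38888 m along the plane.

y_p = 1.389 m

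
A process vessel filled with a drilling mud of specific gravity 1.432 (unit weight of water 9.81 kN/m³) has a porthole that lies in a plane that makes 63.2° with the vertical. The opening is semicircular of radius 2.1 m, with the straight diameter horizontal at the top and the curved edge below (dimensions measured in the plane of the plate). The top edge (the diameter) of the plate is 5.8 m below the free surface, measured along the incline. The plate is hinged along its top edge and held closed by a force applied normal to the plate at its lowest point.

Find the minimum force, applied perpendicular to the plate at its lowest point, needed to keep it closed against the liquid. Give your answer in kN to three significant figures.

γ = 1.432 × 9.81 = 14.04792 kN/m³.
The plate makes 63.2° with the vertical, i.e. θ = 90° − 63.2° = 26.8° to the horizontal. Measuring y along the incline from the free-surface line, vertical depth h = y·sinθ with sinθ = 0.450878.
The centroid of a semicircle lies 4r/(3π) = 0.891268 m from the diameter, here below the top edge, so y_c = 5.8 + 0.891268 = 6.69127 m and h_c = 6.69127 × 0.450878 = 3.01695 m.
A = πr²/2 = π × 2.1²/2 = 6.92721 m².
Resultant F = γ·h_c·A = 14.04792 × 3.01695 × 6.92721 = 293.588 kN.
I_c = (π/8 − 8/(9π))·r⁴ = 0.109757 × 2.1⁴ = 2.13457 m⁴.
Centre of pressure: y_p = y_c + I_c/(y_c·A) = 6.69127 + 2.13457/(6.69127 × 6.92721) = 6.69127 + 0.0460515 = 6.73732 m along the plane.
The resultant acts 0.891268 + 0.0460515 = 0.937319 m (along the plate) below the hinge at the top edge, so the moment about the hinge is M = F × 0.937319 = 293.588 × 0.937319 = 275.186 kN·m.
A normal force at the bottom, 2.1 m from the hinge, must supply this moment: P = 275.186/2.1 = 131.041 kN.

P ≈ 131 kN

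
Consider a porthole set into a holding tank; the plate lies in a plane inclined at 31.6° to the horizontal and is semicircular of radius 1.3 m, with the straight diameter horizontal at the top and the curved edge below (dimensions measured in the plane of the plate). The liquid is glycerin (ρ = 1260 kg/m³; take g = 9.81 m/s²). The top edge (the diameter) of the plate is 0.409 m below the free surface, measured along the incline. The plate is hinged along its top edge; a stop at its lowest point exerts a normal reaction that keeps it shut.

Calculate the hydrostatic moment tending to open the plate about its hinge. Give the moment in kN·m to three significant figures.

γ = ρg = 1260 × 9.81 / 1000 = 12.3606 kN/m³.
Let θ = 31.6° be the plate's angle to the horizontal; measure y along the incline from where the plane meets the free surface. Vertical depth h = y·sinθ with sinθ = 0.523986.
The centroid of a semicircle lies 4r/(3π) = 0.551737 m from the diameter, here below the top edge, so y_c = 0.409 + 0.551737 = 0.960737 m and h_c = 0.960737 × 0.523986 = 0.503413 m.
A = πr²/2 = π × 1.3²/2 = 2.65465 m².
Resultant F = γ·h_c·A = 12.3606 × 0.503413 × 2.65465 = 16.5185 kN.
I_c = (π/8 − 8/(9π))·r⁴ = 0.109757 × 1.3⁴ = 0.313477 m⁴.
Centre of pressure: y_p = y_c + I_c/(y_c·A) = 0.960737 + 0.313477/(0.960737 × 2.65465) = 0.960737 + 0.122912 = 1.08365 m along the plane.
The resultant acts 0.551737 + 0.122912 = 0.674649 m (along the plate) below the hinge at the top edge, so the moment about the hinge is M = F × 0.674649 = 16.5185 × 0.674649 = 11.1442 kN·m.

M ≈ 11.1 kN·m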